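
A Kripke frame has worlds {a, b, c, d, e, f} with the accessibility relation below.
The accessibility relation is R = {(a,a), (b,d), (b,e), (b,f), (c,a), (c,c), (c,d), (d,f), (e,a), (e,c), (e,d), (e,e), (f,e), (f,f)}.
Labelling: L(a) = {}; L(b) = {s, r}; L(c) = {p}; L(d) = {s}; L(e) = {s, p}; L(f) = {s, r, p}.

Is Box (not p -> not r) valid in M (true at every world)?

Yes

Recall that Box ψ holds at a world iff ψ holds at every accessible world, and Dia ψ holds iff ψ holds at some accessible world.
Let φ = Box (not p -> not r). Evaluate φ at each world:
  a (successors {a}): φ is true.
  b (successors {d, e, f}): φ is true.
  c (successors {a, c, d}): φ is true.
  d (successors {f}): φ is true.
  e (successors {a, c, d, e}): φ is true.
  f (successors {e, f}): φ is true.
For instance, at b:
  At b: Box (not p -> not r) requires not p -> not r at every successor {d, e, f}.
    At d: not p -> not r is true.
    At e: not p -> not r is true.
    At f: not p -> not r is true.
  So Box (not p -> not r) is true at b.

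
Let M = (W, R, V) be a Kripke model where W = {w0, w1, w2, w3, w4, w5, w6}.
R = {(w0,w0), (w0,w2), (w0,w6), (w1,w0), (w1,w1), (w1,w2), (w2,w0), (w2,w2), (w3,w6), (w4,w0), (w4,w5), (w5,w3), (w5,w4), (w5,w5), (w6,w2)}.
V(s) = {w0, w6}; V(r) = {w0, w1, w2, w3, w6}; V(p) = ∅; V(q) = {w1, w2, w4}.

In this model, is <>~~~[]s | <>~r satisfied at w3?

Recall that []ψ holds at a world iff ψ holds at every accessible world, and <>ψ holds iff ψ holds at some accessible world.
At w3: <>~~~[]s is true, <>~r is false, so <>~~~[]s | <>~r is true.
  At w3: <>~~~[]s requires ~~~[]s at some successor in {w6}.
    ~~~[]s holds at w6, so <>~~~[]s is true at w3.
      At w6: ~~[]s is false, so ~~~[]s is true.
  At w3: <>~r requires ~r at some successor in {w6}.
    At w6: ~r is false.
  So <>~r is false at w3.

Yes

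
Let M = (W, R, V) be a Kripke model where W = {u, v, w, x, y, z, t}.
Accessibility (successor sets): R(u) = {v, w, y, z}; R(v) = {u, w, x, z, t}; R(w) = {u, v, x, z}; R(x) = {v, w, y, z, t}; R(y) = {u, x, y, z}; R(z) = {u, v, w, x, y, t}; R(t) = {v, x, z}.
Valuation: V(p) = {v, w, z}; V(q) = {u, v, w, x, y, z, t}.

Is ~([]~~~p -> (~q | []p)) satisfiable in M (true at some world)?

No

Let φ = ~([]~~~p -> (~q | []p)). Evaluate φ at each world:
  u (successors {v, w, y, z}): φ is false.
  v (successors {u, w, x, z, t}): φ is false.
  w (successors {u, v, x, z}): φ is false.
  x (successors {v, w, y, z, t}): φ is false.
  y (successors {u, x, y, z}): φ is false.
  z (successors {u, v, w, x, y, t}): φ is false.
  t (successors {v, x, z}): φ is false.
For instance, at u:
  At u: []~~~p -> (~q | []p) is true, so ~([]~~~p -> (~q | []p)) is false.
    At u: []~~~p is false, ~q | []p is false, so []~~~p -> (~q | []p) is true.
      At u: []~~~p requires ~~~p at every successor {v, w, y, z}.
        ~~~p fails at v, so []~~~p is false at u.
      At u: ~q is false, []p is false, so ~q | []p is false.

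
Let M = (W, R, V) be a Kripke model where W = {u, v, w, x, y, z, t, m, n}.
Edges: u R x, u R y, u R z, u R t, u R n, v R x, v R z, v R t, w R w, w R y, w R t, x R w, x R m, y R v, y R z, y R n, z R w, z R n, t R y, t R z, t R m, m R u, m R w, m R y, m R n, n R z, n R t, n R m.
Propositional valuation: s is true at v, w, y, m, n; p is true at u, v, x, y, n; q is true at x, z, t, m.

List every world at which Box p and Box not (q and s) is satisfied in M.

none

Let φ = Box p and Box not (q and s). Evaluate φ at each world:
  u (successors {x, y, z, t, n}): φ is false.
  v (successors {x, z, t}): φ is false.
  w (successors {w, y, t}): φ is false.
  x (successors {w, m}): φ is false.
  y (successors {v, z, n}): φ is false.
  z (successors {w, n}): φ is false.
  t (successors {y, z, m}): φ is false.
  m (successors {u, w, y, n}): φ is false.
  n (successors {z, t, m}): φ is false.
For instance, at w:
  At w: Box p is false, Box not (q and s) is true, so Box p and Box not (q and s) is false.
    At w: Box p requires p at every successor {w, y, t}.
      p fails at w, so Box p is false at w.
    At w: Box not (q and s) requires not (q and s) at every successor {w, y, t}.
      At w: not (q and s) is true.
      At y: not (q and s) is true.
      At t: not (q and s) is true.
    So Box not (q and s) is true at w.
Satisfying worlds: none.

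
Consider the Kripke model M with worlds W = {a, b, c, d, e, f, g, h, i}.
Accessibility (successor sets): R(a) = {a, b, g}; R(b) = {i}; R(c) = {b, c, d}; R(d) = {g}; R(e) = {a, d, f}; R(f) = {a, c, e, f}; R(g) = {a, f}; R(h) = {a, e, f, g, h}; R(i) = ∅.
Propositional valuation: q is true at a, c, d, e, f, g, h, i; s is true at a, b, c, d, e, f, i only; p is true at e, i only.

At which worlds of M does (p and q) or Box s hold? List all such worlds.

Recall that Box ψ holds at a world iff ψ holds at every accessible world, and Dia ψ holds iff ψ holds at some accessible world.
Let φ = (p and q) or Box s. Evaluate φ at each world:
  a (successors {a, b, g}): φ is false.
  b (successors {i}): φ is true.
  c (successors {b, c, d}): φ is true.
  d (successors {g}): φ is false.
  e (successors {a, d, f}): φ is true.
  f (successors {a, c, e, f}): φ is true.
  g (successors {a, f}): φ is true.
  h (successors {a, e, f, g, h}): φ is false.
  i (successors ∅): φ is true.
For instance, at c:
  At c: p and q is false, Box s is true, so (p and q) or Box s is true.
    At c: Box s requires s at every successor {b, c, d}.
      At b: s is true.
      At c: s is true.
      At d: s is true.
    So Box s is true at c.
Satisfying worlds: {b, c, e, f, g, i}

b, c, e, f, g, i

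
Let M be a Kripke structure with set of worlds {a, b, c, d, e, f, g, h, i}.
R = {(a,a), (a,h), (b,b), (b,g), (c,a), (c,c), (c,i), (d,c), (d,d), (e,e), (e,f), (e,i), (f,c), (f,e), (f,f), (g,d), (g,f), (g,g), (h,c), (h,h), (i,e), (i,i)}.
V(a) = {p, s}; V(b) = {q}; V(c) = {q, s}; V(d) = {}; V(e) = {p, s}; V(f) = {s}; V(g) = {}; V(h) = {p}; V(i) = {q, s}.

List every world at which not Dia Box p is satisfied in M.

Recall that Box ψ holds at a world iff ψ holds at every accessible world, and Dia ψ holds iff ψ holds at some accessible world.
Let φ = not Dia Box p. Evaluate φ at each world:
  a (successors {a, h}): φ is false.
  b (successors {b, g}): φ is true.
  c (successors {a, c, i}): φ is false.
  d (successors {c, d}): φ is true.
  e (successors {e, f, i}): φ is true.
  f (successors {c, e, f}): φ is true.
  g (successors {d, f, g}): φ is true.
  h (successors {c, h}): φ is true.
  i (successors {e, i}): φ is true.
For instance, at b:
  At b: Dia Box p is false, so not Dia Box p is true.
    At b: Dia Box p requires Box p at some successor in {b, g}.
      At b: Box p is false.
      At g: Box p is false.
    So Dia Box p is false at b.
Satisfying worlds: {b, d, e, f, g, h, i}

b, d, e, f, g, h, i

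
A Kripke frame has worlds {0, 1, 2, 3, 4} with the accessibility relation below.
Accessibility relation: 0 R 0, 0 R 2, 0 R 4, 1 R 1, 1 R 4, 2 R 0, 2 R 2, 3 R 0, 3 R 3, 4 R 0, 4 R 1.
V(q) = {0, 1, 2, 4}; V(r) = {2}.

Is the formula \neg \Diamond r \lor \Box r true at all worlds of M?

Recall that \Box ψ holds at a world iff ψ holds at every accessible world, and \Diamond ψ holds iff ψ holds at some accessible world.
Let φ = \neg \Diamond r \lor \Box r. Evaluate φ at each world:
  0 (successors {0, 2, 4}): φ is false.
  1 (successors {1, 4}): φ is true.
  2 (successors {0, 2}): φ is false.
  3 (successors {0, 3}): φ is true.
  4 (successors {0, 1}): φ is true.
Detail at 0 (counterexample):
  At 0: \neg \Diamond r is false, \Box r is false, so \neg \Diamond r \lor \Box r is false.
    At 0: \Diamond r is true, so \neg \Diamond r is false.
      At 0: \Diamond r requires r at some successor in {0, 2, 4}.
        r holds at 2, so \Diamond r is true at 0.
    At 0: \Box r requires r at every successor {0, 2, 4}.
      r fails at 0, so \Box r is false at 0.

No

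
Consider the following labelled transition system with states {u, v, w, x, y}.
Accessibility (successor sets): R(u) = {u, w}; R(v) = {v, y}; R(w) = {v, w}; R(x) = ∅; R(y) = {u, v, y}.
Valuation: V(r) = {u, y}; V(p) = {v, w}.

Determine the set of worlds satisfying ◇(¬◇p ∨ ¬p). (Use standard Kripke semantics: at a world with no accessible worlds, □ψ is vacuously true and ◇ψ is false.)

Let φ = ◇(¬◇p ∨ ¬p). Evaluate φ at each world:
  u (successors {u, w}): φ is true.
  v (successors {v, y}): φ is true.
  w (successors {v, w}): φ is false.
  x (successors ∅): φ is false.
  y (successors {u, v, y}): φ is true.
For instance, at y:
  At y: ◇(¬◇p ∨ ¬p) requires ¬◇p ∨ ¬p at some successor in {u, v, y}.
    ¬◇p ∨ ¬p holds at u, so ◇(¬◇p ∨ ¬p) is true at y.
      At u: ¬◇p is false, ¬p is true, so ¬◇p ∨ ¬p is true.
Satisfying worlds: {u, v, y}

u, v, y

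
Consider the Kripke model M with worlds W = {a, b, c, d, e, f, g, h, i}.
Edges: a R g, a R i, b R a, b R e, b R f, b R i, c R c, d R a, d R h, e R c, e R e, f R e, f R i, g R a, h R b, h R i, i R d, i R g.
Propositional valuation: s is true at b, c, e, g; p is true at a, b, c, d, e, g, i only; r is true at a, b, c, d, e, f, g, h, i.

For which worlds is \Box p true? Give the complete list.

a, c, e, f, g, h, i

Recall that \Box ψ holds at a world iff ψ holds at every accessible world, and \Diamond ψ holds iff ψ holds at some accessible world.
Let φ = \Box p. Evaluate φ at each world:
  a (successors {g, i}): φ is true.
  b (successors {a, e, f, i}): φ is false.
  c (successors {c}): φ is true.
  d (successors {a, h}): φ is false.
  e (successors {c, e}): φ is true.
  f (successors {e, i}): φ is true.
  g (successors {a}): φ is true.
  h (successors {b, i}): φ is true.
  i (successors {d, g}): φ is true.
For instance, at b:
  At b: \Box p requires p at every successor {a, e, f, i}.
    p fails at f, so \Box p is false at b.
Satisfying worlds: {a, c, e, f, g, h, i}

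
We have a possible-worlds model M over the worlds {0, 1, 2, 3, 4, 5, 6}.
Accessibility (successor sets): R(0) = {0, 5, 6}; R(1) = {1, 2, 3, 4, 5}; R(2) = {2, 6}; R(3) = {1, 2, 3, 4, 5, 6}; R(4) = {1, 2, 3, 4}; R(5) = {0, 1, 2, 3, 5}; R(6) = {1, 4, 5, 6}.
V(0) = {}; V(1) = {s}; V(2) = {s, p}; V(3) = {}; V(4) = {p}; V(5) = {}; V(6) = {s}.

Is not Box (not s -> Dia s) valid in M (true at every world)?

No

Recall that Box ψ holds at a world iff ψ holds at every accessible world, and Dia ψ holds iff ψ holds at some accessible world.
Let φ = not Box (not s -> Dia s). Evaluate φ at each world:
  0 (successors {0, 5, 6}): φ is false.
  1 (successors {1, 2, 3, 4, 5}): φ is false.
  2 (successors {2, 6}): φ is false.
  3 (successors {1, 2, 3, 4, 5, 6}): φ is false.
  4 (successors {1, 2, 3, 4}): φ is false.
  5 (successors {0, 1, 2, 3, 5}): φ is false.
  6 (successors {1, 4, 5, 6}): φ is false.
Detail at 0 (counterexample):
  At 0: Box (not s -> Dia s) is true, so not Box (not s -> Dia s) is false.
    At 0: Box (not s -> Dia s) requires not s -> Dia s at every successor {0, 5, 6}.
      At 0: not s -> Dia s is true.
      At 5: not s -> Dia s is true.
      At 6: not s -> Dia s is true.
    So Box (not s -> Dia s) is true at 0.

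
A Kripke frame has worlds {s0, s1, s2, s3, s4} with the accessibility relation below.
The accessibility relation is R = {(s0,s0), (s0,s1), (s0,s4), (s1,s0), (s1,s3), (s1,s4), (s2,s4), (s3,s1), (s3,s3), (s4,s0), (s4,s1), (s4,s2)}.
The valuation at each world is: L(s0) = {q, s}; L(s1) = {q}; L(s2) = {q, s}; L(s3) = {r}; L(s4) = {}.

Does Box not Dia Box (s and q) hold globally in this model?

Let φ = Box not Dia Box (s and q). Evaluate φ at each world:
  s0 (successors {s0, s1, s4}): φ is true.
  s1 (successors {s0, s3, s4}): φ is true.
  s2 (successors {s4}): φ is true.
  s3 (successors {s1, s3}): φ is true.
  s4 (successors {s0, s1, s2}): φ is true.
For instance, at s2:
  At s2: Box not Dia Box (s and q) requires not Dia Box (s and q) at every successor {s4}.
      At s4: Dia Box (s and q) is false, so not Dia Box (s and q) is true.
  So Box not Dia Box (s and q) is true at s2.

Yes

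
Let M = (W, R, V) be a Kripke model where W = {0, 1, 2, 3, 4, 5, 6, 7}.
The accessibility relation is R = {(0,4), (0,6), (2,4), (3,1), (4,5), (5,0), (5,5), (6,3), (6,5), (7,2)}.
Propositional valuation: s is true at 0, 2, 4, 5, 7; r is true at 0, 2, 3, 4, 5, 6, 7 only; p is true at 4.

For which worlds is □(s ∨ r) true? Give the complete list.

0, 1, 2, 4, 5, 6, 7

Let φ = □(s ∨ r). Evaluate φ at each world:
  0 (successors {4, 6}): φ is true.
  1 (successors ∅): φ is true.
  2 (successors {4}): φ is true.
  3 (successors {1}): φ is false.
  4 (successors {5}): φ is true.
  5 (successors {0, 5}): φ is true.
  6 (successors {3, 5}): φ is true.
  7 (successors {2}): φ is true.
For instance, at 2:
  At 2: □(s ∨ r) requires s ∨ r at every successor {4}.
    At 4: s ∨ r is true.
  So □(s ∨ r) is true at 2.
Satisfying worlds: {0, 1, 2, 4, 5, 6, 7}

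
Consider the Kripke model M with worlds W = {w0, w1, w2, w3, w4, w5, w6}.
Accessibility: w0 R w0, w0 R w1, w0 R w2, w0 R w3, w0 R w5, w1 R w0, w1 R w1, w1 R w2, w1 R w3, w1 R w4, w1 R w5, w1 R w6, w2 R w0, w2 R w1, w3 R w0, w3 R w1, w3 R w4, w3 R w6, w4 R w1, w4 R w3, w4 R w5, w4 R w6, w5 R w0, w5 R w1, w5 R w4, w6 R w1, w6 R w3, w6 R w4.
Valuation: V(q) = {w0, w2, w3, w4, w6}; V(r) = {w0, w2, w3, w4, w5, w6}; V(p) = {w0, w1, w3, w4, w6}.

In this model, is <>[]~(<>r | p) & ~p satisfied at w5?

At w5: <>[]~(<>r | p) is false, ~p is true, so <>[]~(<>r | p) & ~p is false.
  At w5: <>[]~(<>r | p) requires []~(<>r | p) at some successor in {w0, w1, w4}.
    At w0: []~(<>r | p) is false.
    At w1: []~(<>r | p) is false.
    At w4: []~(<>r | p) is false.
  So <>[]~(<>r | p) is false at w5.

No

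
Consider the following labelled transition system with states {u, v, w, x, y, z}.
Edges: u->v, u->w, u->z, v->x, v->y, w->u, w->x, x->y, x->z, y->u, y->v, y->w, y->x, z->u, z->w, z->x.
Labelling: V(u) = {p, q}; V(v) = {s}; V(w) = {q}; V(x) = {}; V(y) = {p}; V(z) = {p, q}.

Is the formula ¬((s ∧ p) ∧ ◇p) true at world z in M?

Recall that ◇ψ holds at a world iff ψ holds at some accessible world.
At z: (s ∧ p) ∧ ◇p is false, so ¬((s ∧ p) ∧ ◇p) is true.
  At z: s ∧ p is false, ◇p is true, so (s ∧ p) ∧ ◇p is false.
    At z: ◇p requires p at some successor in {u, w, x}.
      p holds at u, so ◇p is true at z.

Yes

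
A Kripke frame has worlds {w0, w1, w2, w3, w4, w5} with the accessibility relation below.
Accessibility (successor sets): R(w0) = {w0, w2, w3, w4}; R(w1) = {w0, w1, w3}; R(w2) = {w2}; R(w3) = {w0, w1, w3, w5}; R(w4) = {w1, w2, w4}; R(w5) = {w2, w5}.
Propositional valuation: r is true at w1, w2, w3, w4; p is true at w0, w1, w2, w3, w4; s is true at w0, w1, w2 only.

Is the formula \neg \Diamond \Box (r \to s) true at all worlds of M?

Recall that \Box ψ holds at a world iff ψ holds at every accessible world, and \Diamond ψ holds iff ψ holds at some accessible world.
Let φ = \neg \Diamond \Box (r \to s). Evaluate φ at each world:
  w0 (successors {w0, w2, w3, w4}): φ is false.
  w1 (successors {w0, w1, w3}): φ is true.
  w2 (successors {w2}): φ is false.
  w3 (successors {w0, w1, w3, w5}): φ is false.
  w4 (successors {w1, w2, w4}): φ is false.
  w5 (successors {w2, w5}): φ is false.
Detail at w0 (counterexample):
  At w0: \Diamond \Box (r \to s) is true, so \neg \Diamond \Box (r \to s) is false.
    At w0: \Diamond \Box (r \to s) requires \Box (r \to s) at some successor in {w0, w2, w3, w4}.
      \Box (r \to s) holds at w2, so \Diamond \Box (r \to s) is true at w0.

No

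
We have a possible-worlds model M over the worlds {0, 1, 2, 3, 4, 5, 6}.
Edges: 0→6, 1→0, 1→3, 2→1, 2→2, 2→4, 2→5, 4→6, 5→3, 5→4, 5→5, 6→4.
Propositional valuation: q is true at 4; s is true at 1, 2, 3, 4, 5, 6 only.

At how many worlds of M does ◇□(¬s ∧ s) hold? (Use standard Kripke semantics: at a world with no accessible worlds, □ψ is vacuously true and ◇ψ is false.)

Recall that □ψ holds at a world iff ψ holds at every accessible world, and ◇ψ holds iff ψ holds at some accessible world.
Let φ = ◇□(¬s ∧ s). Evaluate φ at each world:
  0 (successors {6}): φ is false.
  1 (successors {0, 3}): φ is true.
  2 (successors {1, 2, 4, 5}): φ is false.
  3 (successors ∅): φ is false.
  4 (successors {6}): φ is false.
  5 (successors {3, 4, 5}): φ is true.
  6 (successors {4}): φ is false.
For instance, at 4:
  At 4: ◇□(¬s ∧ s) requires □(¬s ∧ s) at some successor in {6}.
    At 6: □(¬s ∧ s) is false.
  So ◇□(¬s ∧ s) is false at 4.
Satisfying worlds: {1, 5}

2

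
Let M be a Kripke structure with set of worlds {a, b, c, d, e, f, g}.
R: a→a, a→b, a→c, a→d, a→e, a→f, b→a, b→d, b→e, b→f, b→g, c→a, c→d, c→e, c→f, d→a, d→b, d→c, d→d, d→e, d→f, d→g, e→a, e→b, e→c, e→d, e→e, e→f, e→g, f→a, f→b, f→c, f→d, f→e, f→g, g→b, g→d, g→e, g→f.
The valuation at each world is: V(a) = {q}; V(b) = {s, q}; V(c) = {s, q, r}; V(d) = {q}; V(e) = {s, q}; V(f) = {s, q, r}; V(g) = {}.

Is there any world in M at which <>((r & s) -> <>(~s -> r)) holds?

Yes

Recall that <>ψ holds at a world iff ψ holds at some accessible world.
Let φ = <>((r & s) -> <>(~s -> r)). Evaluate φ at each world:
  a (successors {a, b, c, d, e, f}): φ is true.
  b (successors {a, d, e, f, g}): φ is true.
  c (successors {a, d, e, f}): φ is true.
  d (successors {a, b, c, d, e, f, g}): φ is true.
  e (successors {a, b, c, d, e, f, g}): φ is true.
  f (successors {a, b, c, d, e, g}): φ is true.
  g (successors {b, d, e, f}): φ is true.
Detail at a (witness):
  At a: <>((r & s) -> <>(~s -> r)) requires (r & s) -> <>(~s -> r) at some successor in {a, b, c, d, e, f}.
    (r & s) -> <>(~s -> r) holds at a, so <>((r & s) -> <>(~s -> r)) is true at a.
      At a: r & s is false, <>(~s -> r) is true, so (r & s) -> <>(~s -> r) is true.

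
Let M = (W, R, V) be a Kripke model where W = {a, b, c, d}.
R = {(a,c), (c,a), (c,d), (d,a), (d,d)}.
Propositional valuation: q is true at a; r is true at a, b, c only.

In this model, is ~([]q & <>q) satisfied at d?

At d: []q & <>q is false, so ~([]q & <>q) is true.
  At d: []q is false, <>q is true, so []q & <>q is false.
    At d: []q requires q at every successor {a, d}.
      q fails at d, so []q is false at d.
    At d: <>q requires q at some successor in {a, d}.
      q holds at a, so <>q is true at d.

Yes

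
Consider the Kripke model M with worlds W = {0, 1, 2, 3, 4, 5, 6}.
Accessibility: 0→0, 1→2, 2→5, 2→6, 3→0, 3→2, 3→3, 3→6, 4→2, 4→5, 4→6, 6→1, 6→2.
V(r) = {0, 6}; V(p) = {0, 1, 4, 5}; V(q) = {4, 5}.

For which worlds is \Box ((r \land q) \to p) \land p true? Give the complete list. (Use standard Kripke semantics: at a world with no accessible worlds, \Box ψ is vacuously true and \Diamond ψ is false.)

Let φ = \Box ((r \land q) \to p) \land p. Evaluate φ at each world:
  0 (successors {0}): φ is true.
  1 (successors {2}): φ is true.
  2 (successors {5, 6}): φ is false.
  3 (successors {0, 2, 3, 6}): φ is false.
  4 (successors {2, 5, 6}): φ is true.
  5 (successors ∅): φ is true.
  6 (successors {1, 2}): φ is false.
For instance, at 0:
  At 0: \Box ((r \land q) \to p) is true, p is true, so \Box ((r \land q) \to p) \land p is true.
    At 0: \Box ((r \land q) \to p) requires (r \land q) \to p at every successor {0}.
      At 0: (r \land q) \to p is true.
    So \Box ((r \land q) \to p) is true at 0.
Satisfying worlds: {0, 1, 4, 5}

0, 1, 4, 5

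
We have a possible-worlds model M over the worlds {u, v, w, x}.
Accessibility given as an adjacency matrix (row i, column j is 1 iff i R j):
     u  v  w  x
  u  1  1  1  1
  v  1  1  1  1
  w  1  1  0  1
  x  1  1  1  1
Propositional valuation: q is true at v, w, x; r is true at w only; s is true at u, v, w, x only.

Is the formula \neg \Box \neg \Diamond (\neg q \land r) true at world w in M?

At w: \Box \neg \Diamond (\neg q \land r) is true, so \neg \Box \neg \Diamond (\neg q \land r) is false.
  At w: \Box \neg \Diamond (\neg q \land r) requires \neg \Diamond (\neg q \land r) at every successor {u, v, x}.
      At u: \Diamond (\neg q \land r) is false, so \neg \Diamond (\neg q \land r) is true.
      At v: \Diamond (\neg q \land r) is false, so \neg \Diamond (\neg q \land r) is true.
      At x: \Diamond (\neg q \land r) is false, so \neg \Diamond (\neg q \land r) is true.
  So \Box \neg \Diamond (\neg q \land r) is true at w.

No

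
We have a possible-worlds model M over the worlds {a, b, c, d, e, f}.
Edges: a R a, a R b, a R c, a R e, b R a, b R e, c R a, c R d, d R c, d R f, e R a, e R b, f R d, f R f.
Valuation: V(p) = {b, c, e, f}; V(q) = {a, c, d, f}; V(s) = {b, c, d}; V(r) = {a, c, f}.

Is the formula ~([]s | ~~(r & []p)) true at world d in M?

At d: []s | ~~(r & []p) is false, so ~([]s | ~~(r & []p)) is true.
  At d: []s is false, ~~(r & []p) is false, so []s | ~~(r & []p) is false.
    At d: []s requires s at every successor {c, f}.
      s fails at f, so []s is false at d.
    At d: ~(r & []p) is true, so ~~(r & []p) is false.
      At d: r & []p is false, so ~(r & []p) is true.

Yes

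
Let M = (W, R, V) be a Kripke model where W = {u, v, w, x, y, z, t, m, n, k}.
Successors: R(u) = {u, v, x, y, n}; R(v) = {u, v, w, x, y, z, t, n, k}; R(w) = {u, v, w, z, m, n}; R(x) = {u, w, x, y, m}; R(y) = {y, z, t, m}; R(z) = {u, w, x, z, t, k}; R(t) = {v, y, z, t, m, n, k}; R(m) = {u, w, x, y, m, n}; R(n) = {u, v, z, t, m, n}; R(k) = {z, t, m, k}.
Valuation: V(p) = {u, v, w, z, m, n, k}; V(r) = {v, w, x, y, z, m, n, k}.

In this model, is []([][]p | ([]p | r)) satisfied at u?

No

Recall that []ψ holds at a world iff ψ holds at every accessible world, and <>ψ holds iff ψ holds at some accessible world.
At u: []([][]p | ([]p | r)) requires [][]p | ([]p | r) at every successor {u, v, x, y, n}.
  [][]p | ([]p | r) fails at u, so []([][]p | ([]p | r)) is false at u.
    At u: [][]p is false, []p | r is false, so [][]p | ([]p | r) is false.
      At u: [][]p requires []p at every successor {u, v, x, y, n}.
        []p fails at u, so [][]p is false at u.
      At u: []p is false, r is false, so []p | r is false.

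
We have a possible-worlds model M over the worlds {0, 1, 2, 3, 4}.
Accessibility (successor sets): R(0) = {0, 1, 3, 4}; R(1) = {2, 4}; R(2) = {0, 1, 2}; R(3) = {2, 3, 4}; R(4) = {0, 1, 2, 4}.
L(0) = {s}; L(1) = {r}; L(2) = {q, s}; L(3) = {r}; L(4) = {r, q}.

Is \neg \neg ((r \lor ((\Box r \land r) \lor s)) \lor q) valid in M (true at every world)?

Yes

Let φ = \neg \neg ((r \lor ((\Box r \land r) \lor s)) \lor q). Evaluate φ at each world:
  0 (successors {0, 1, 3, 4}): φ is true.
  1 (successors {2, 4}): φ is true.
  2 (successors {0, 1, 2}): φ is true.
  3 (successors {2, 3, 4}): φ is true.
  4 (successors {0, 1, 2, 4}): φ is true.
For instance, at 4:
  At 4: \neg ((r \lor ((\Box r \land r) \lor s)) \lor q) is false, so \neg \neg ((r \lor ((\Box r \land r) \lor s)) \lor q) is true.
    At 4: (r \lor ((\Box r \land r) \lor s)) \lor q is true, so \neg ((r \lor ((\Box r \land r) \lor s)) \lor q) is false.
      At 4: r \lor ((\Box r \land r) \lor s) is true, q is true, so (r \lor ((\Box r \land r) \lor s)) \lor q is true.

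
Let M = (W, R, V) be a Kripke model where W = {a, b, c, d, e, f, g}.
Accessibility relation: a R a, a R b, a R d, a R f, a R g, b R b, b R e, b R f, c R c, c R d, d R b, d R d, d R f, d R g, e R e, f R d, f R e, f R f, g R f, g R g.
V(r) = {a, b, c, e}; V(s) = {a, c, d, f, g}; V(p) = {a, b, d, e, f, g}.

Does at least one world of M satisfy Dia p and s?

Recall that Dia ψ holds at a world iff ψ holds at some accessible world.
Let φ = Dia p and s. Evaluate φ at each world:
  a (successors {a, b, d, f, g}): φ is true.
  b (successors {b, e, f}): φ is false.
  c (successors {c, d}): φ is true.
  d (successors {b, d, f, g}): φ is true.
  e (successors {e}): φ is false.
  f (successors {d, e, f}): φ is true.
  g (successors {f, g}): φ is true.
Detail at a (witness):
  At a: Dia p is true, s is true, so Dia p and s is true.
    At a: Dia p requires p at some successor in {a, b, d, f, g}.
      p holds at a, so Dia p is true at a.

Yes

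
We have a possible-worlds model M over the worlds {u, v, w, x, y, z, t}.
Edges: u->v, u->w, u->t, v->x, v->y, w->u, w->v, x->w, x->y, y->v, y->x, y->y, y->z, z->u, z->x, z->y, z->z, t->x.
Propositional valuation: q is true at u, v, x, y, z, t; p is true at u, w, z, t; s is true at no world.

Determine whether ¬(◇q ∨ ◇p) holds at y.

At y: ◇q ∨ ◇p is true, so ¬(◇q ∨ ◇p) is false.
  At y: ◇q is true, ◇p is true, so ◇q ∨ ◇p is true.
    At y: ◇q requires q at some successor in {v, x, y, z}.
      q holds at v, so ◇q is true at y.
    At y: ◇p requires p at some successor in {v, x, y, z}.
      p holds at z, so ◇p is true at y.

No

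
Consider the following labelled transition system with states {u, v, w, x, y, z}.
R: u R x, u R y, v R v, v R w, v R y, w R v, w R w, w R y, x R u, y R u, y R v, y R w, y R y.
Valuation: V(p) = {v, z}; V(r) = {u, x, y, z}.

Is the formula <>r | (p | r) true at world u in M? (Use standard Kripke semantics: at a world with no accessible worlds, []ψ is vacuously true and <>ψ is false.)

At u: <>r is true, p | r is true, so <>r | (p | r) is true.
  At u: <>r requires r at some successor in {x, y}.
    r holds at x, so <>r is true at u.

Yes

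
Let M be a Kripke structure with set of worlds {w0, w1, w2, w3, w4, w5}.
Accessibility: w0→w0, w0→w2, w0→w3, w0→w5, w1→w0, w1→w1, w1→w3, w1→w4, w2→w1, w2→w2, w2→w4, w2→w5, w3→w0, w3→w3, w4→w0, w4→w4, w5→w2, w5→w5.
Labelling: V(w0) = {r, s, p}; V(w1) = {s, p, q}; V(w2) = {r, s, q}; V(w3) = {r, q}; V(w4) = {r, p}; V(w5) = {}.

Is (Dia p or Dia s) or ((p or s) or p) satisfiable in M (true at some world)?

Yes

Recall that Dia ψ holds at a world iff ψ holds at some accessible world.
Let φ = (Dia p or Dia s) or ((p or s) or p). Evaluate φ at each world:
  w0 (successors {w0, w2, w3, w5}): φ is true.
  w1 (successors {w0, w1, w3, w4}): φ is true.
  w2 (successors {w1, w2, w4, w5}): φ is true.
  w3 (successors {w0, w3}): φ is true.
  w4 (successors {w0, w4}): φ is true.
  w5 (successors {w2, w5}): φ is true.
Detail at w0 (witness):
  At w0: Dia p or Dia s is true, (p or s) or p is true, so (Dia p or Dia s) or ((p or s) or p) is true.
    At w0: Dia p is true, Dia s is true, so Dia p or Dia s is true.
      At w0: Dia p requires p at some successor in {w0, w2, w3, w5}.
        p holds at w0, so Dia p is true at w0.
      At w0: Dia s requires s at some successor in {w0, w2, w3, w5}.
        s holds at w0, so Dia s is true at w0.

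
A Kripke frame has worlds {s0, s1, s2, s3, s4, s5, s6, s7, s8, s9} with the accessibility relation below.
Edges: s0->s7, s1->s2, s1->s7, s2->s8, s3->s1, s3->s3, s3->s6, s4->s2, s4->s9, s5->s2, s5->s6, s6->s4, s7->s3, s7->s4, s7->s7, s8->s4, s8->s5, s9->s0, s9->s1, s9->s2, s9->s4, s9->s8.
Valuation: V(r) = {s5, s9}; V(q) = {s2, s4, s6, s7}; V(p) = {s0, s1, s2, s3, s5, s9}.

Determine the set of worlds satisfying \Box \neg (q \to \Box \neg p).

s0, s6

Let φ = \Box \neg (q \to \Box \neg p). Evaluate φ at each world:
  s0 (successors {s7}): φ is true.
  s1 (successors {s2, s7}): φ is false.
  s2 (successors {s8}): φ is false.
  s3 (successors {s1, s3, s6}): φ is false.
  s4 (successors {s2, s9}): φ is false.
  s5 (successors {s2, s6}): φ is false.
  s6 (successors {s4}): φ is true.
  s7 (successors {s3, s4, s7}): φ is false.
  s8 (successors {s4, s5}): φ is false.
  s9 (successors {s0, s1, s2, s4, s8}): φ is false.
For instance, at s6:
  At s6: \Box \neg (q \to \Box \neg p) requires \neg (q \to \Box \neg p) at every successor {s4}.
      At s4: q \to \Box \neg p is false, so \neg (q \to \Box \neg p) is true.
  So \Box \neg (q \to \Box \neg p) is true at s6.
Satisfying worlds: {s0, s6}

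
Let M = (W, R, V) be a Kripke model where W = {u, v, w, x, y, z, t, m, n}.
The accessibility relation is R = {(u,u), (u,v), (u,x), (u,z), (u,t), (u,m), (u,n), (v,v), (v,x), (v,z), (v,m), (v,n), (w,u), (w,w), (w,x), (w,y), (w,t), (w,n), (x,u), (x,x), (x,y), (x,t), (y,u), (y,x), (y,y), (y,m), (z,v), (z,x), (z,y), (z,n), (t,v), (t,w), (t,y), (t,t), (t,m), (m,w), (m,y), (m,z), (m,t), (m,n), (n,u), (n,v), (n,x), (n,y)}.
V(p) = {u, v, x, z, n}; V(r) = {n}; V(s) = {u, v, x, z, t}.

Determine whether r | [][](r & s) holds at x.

At x: r is false, [][](r & s) is false, so r | [][](r & s) is false.
  At x: [][](r & s) requires [](r & s) at every successor {u, x, y, t}.
    [](r & s) fails at u, so [][](r & s) is false at x.
      At u: [](r & s) requires r & s at every successor {u, v, x, z, t, m, n}.
        r & s fails at u, so [](r & s) is false at u.

No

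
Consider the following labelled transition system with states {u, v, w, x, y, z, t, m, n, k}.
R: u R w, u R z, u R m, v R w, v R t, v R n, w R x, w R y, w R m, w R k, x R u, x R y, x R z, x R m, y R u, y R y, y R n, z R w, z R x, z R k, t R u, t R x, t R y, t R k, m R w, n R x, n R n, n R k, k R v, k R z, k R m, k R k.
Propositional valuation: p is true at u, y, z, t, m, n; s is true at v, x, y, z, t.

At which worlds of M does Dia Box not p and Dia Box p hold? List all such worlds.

Let φ = Dia Box not p and Dia Box p. Evaluate φ at each world:
  u (successors {w, z, m}): φ is false.
  v (successors {w, t, n}): φ is false.
  w (successors {x, y, m, k}): φ is true.
  x (successors {u, y, z, m}): φ is true.
  y (successors {u, y, n}): φ is false.
  z (successors {w, x, k}): φ is false.
  t (successors {u, x, y, k}): φ is false.
  m (successors {w}): φ is false.
  n (successors {x, n, k}): φ is false.
  k (successors {v, z, m, k}): φ is false.
For instance, at t:
  At t: Dia Box not p is false, Dia Box p is true, so Dia Box not p and Dia Box p is false.
    At t: Dia Box not p requires Box not p at some successor in {u, x, y, k}.
      At u: Box not p is false.
      At x: Box not p is false.
      At y: Box not p is false.
      At k: Box not p is false.
    So Dia Box not p is false at t.
    At t: Dia Box p requires Box p at some successor in {u, x, y, k}.
      Box p holds at x, so Dia Box p is true at t.
Satisfying worlds: {w, x}

w, x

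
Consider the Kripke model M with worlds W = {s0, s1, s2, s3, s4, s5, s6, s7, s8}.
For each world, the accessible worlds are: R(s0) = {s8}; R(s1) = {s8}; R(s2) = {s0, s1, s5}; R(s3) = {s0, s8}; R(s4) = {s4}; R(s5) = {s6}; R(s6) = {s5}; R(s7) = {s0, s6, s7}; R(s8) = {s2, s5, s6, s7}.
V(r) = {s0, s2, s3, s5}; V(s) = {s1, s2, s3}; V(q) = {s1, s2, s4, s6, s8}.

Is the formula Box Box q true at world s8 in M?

At s8: Box Box q requires Box q at every successor {s2, s5, s6, s7}.
  Box q fails at s2, so Box Box q is false at s8.
    At s2: Box q requires q at every successor {s0, s1, s5}.
      q fails at s0, so Box q is false at s2.

No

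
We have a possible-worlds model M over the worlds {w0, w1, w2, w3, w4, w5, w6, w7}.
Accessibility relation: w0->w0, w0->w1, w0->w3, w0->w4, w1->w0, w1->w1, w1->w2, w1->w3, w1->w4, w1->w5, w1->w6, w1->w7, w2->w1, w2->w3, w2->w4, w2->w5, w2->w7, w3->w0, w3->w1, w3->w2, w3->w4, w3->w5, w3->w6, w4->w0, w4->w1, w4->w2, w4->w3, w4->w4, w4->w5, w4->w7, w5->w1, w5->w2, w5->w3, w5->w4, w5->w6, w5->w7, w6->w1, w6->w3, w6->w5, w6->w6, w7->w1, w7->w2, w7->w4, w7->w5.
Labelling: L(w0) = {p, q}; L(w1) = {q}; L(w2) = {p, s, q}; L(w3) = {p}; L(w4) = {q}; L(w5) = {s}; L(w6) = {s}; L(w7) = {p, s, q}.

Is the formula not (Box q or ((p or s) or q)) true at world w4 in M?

No

At w4: Box q or ((p or s) or q) is true, so not (Box q or ((p or s) or q)) is false.
  At w4: Box q is false, (p or s) or q is true, so Box q or ((p or s) or q) is true.
    At w4: Box q requires q at every successor {w0, w1, w2, w3, w4, w5, w7}.
      q fails at w3, so Box q is false at w4.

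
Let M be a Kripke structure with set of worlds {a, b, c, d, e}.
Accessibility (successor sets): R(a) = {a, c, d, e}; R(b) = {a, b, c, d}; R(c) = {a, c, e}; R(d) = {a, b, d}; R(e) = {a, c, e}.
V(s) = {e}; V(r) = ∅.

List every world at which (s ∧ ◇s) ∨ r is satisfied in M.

e

Recall that ◇ψ holds at a world iff ψ holds at some accessible world.
Let φ = (s ∧ ◇s) ∨ r. Evaluate φ at each world:
  a (successors {a, c, d, e}): φ is false.
  b (successors {a, b, c, d}): φ is false.
  c (successors {a, c, e}): φ is false.
  d (successors {a, b, d}): φ is false.
  e (successors {a, c, e}): φ is true.
For instance, at d:
  At d: s ∧ ◇s is false, r is false, so (s ∧ ◇s) ∨ r is false.
    At d: s is false, ◇s is false, so s ∧ ◇s is false.
      At d: ◇s requires s at some successor in {a, b, d}.
        At a: s is false.
        At b: s is false.
        At d: s is false.
      So ◇s is false at d.
Satisfying worlds: {e}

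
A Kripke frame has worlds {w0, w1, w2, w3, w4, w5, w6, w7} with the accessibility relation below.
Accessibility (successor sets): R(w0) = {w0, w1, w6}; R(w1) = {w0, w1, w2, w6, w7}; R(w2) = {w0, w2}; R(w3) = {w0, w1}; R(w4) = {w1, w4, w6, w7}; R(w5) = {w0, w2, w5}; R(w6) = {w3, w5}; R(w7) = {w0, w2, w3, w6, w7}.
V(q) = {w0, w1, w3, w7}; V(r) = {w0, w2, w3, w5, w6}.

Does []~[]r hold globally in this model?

Let φ = []~[]r. Evaluate φ at each world:
  w0 (successors {w0, w1, w6}): φ is false.
  w1 (successors {w0, w1, w2, w6, w7}): φ is false.
  w2 (successors {w0, w2}): φ is false.
  w3 (successors {w0, w1}): φ is true.
  w4 (successors {w1, w4, w6, w7}): φ is false.
  w5 (successors {w0, w2, w5}): φ is false.
  w6 (successors {w3, w5}): φ is false.
  w7 (successors {w0, w2, w3, w6, w7}): φ is false.
Detail at w0 (counterexample):
  At w0: []~[]r requires ~[]r at every successor {w0, w1, w6}.
    ~[]r fails at w6, so []~[]r is false at w0.
      At w6: []r is true, so ~[]r is false.

No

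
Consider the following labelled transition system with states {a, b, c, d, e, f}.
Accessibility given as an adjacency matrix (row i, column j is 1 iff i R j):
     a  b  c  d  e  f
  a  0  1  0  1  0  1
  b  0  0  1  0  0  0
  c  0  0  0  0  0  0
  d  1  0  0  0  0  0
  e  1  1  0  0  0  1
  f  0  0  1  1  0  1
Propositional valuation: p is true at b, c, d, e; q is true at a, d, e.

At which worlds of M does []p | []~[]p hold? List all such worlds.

b, c, d

Let φ = []p | []~[]p. Evaluate φ at each world:
  a (successors {b, d, f}): φ is false.
  b (successors {c}): φ is true.
  c (successors ∅): φ is true.
  d (successors {a}): φ is true.
  e (successors {a, b, f}): φ is false.
  f (successors {c, d, f}): φ is false.
For instance, at b:
  At b: []p is true, []~[]p is false, so []p | []~[]p is true.
    At b: []p requires p at every successor {c}.
      At c: p is true.
    So []p is true at b.
    At b: []~[]p requires ~[]p at every successor {c}.
      ~[]p fails at c, so []~[]p is false at b.
Satisfying worlds: {b, c, d}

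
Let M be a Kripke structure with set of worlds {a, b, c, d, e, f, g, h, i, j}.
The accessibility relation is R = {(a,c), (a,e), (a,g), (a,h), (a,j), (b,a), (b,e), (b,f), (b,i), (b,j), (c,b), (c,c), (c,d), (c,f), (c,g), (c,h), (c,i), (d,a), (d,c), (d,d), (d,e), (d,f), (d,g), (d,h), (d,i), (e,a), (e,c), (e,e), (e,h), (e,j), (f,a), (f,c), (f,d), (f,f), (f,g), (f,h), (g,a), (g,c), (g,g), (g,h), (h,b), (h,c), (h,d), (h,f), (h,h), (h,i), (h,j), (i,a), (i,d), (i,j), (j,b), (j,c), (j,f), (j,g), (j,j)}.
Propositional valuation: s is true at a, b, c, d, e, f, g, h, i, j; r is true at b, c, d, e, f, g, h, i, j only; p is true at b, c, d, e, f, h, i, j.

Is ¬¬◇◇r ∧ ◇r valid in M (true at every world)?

Yes

Let φ = ¬¬◇◇r ∧ ◇r. Evaluate φ at each world:
  a (successors {c, e, g, h, j}): φ is true.
  b (successors {a, e, f, i, j}): φ is true.
  c (successors {b, c, d, f, g, h, i}): φ is true.
  d (successors {a, c, d, e, f, g, h, i}): φ is true.
  e (successors {a, c, e, h, j}): φ is true.
  f (successors {a, c, d, f, g, h}): φ is true.
  g (successors {a, c, g, h}): φ is true.
  h (successors {b, c, d, f, h, i, j}): φ is true.
  i (successors {a, d, j}): φ is true.
  j (successors {b, c, f, g, j}): φ is true.
For instance, at d:
  At d: ¬¬◇◇r is true, ◇r is true, so ¬¬◇◇r ∧ ◇r is true.
    At d: ¬◇◇r is false, so ¬¬◇◇r is true.
      At d: ◇◇r is true, so ¬◇◇r is false.
    At d: ◇r requires r at some successor in {a, c, d, e, f, g, h, i}.
      r holds at c, so ◇r is true at d.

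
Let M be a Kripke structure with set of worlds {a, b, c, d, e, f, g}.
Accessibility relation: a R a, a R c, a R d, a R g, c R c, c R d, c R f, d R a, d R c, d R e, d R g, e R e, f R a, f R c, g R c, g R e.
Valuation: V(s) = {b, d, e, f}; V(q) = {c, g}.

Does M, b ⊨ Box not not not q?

Yes

At b: no accessible worlds, so Box not not not q holds vacuously.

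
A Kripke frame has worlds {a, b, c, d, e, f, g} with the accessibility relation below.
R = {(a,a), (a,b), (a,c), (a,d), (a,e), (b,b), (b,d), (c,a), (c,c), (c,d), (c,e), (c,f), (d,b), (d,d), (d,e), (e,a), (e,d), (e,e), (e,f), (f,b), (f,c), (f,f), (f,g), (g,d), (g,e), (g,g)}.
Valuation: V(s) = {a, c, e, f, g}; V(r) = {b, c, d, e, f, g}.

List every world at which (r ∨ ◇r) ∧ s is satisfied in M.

Recall that ◇ψ holds at a world iff ψ holds at some accessible world.
Let φ = (r ∨ ◇r) ∧ s. Evaluate φ at each world:
  a (successors {a, b, c, d, e}): φ is true.
  b (successors {b, d}): φ is false.
  c (successors {a, c, d, e, f}): φ is true.
  d (successors {b, d, e}): φ is false.
  e (successors {a, d, e, f}): φ is true.
  f (successors {b, c, f, g}): φ is true.
  g (successors {d, e, g}): φ is true.
For instance, at e:
  At e: r ∨ ◇r is true, s is true, so (r ∨ ◇r) ∧ s is true.
    At e: r is true, ◇r is true, so r ∨ ◇r is true.
      At e: ◇r requires r at some successor in {a, d, e, f}.
        r holds at d, so ◇r is true at e.
Satisfying worlds: {a, c, e, f, g}

a, c, e, f, g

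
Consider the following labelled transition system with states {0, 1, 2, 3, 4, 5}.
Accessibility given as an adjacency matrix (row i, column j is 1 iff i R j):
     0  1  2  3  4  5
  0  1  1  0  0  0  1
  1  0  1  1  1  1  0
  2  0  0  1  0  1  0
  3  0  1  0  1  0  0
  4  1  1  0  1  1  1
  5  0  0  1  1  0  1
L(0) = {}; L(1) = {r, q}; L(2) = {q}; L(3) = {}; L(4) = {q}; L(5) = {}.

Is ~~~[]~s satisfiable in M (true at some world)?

No

Recall that []ψ holds at a world iff ψ holds at every accessible world, and <>ψ holds iff ψ holds at some accessible world.
Let φ = ~~~[]~s. Evaluate φ at each world:
  0 (successors {0, 1, 5}): φ is false.
  1 (successors {1, 2, 3, 4}): φ is false.
  2 (successors {2, 4}): φ is false.
  3 (successors {1, 3}): φ is false.
  4 (successors {0, 1, 3, 4, 5}): φ is false.
  5 (successors {2, 3, 5}): φ is false.
For instance, at 1:
  At 1: ~~[]~s is true, so ~~~[]~s is false.
    At 1: ~[]~s is false, so ~~[]~s is true.
      At 1: []~s is true, so ~[]~s is false.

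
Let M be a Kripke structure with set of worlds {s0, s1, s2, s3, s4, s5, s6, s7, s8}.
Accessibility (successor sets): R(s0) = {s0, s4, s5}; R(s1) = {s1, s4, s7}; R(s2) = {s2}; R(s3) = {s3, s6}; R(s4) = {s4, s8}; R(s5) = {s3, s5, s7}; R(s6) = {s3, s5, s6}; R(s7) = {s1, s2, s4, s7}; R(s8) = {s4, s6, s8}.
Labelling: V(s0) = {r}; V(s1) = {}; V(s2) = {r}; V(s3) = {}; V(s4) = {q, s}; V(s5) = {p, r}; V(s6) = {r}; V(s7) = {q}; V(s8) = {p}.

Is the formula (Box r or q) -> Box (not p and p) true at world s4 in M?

At s4: Box r or q is true, Box (not p and p) is false, so (Box r or q) -> Box (not p and p) is false.
  At s4: Box r is false, q is true, so Box r or q is true.
    At s4: Box r requires r at every successor {s4, s8}.
      r fails at s4, so Box r is false at s4.
  At s4: Box (not p and p) requires not p and p at every successor {s4, s8}.
    not p and p fails at s4, so Box (not p and p) is false at s4.

No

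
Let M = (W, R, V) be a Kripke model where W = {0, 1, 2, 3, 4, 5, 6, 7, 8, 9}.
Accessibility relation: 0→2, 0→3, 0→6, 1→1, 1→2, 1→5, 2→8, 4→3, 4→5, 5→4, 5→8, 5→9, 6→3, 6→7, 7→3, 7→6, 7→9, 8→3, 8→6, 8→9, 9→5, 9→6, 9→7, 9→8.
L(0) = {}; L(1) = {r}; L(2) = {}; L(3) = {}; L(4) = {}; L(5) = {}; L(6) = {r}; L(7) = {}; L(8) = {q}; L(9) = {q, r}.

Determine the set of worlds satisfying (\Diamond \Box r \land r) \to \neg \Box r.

0, 1, 2, 3, 4, 5, 6, 7, 8, 9

Let φ = (\Diamond \Box r \land r) \to \neg \Box r. Evaluate φ at each world:
  0 (successors {2, 3, 6}): φ is true.
  1 (successors {1, 2, 5}): φ is true.
  2 (successors {8}): φ is true.
  3 (successors ∅): φ is true.
  4 (successors {3, 5}): φ is true.
  5 (successors {4, 8, 9}): φ is true.
  6 (successors {3, 7}): φ is true.
  7 (successors {3, 6, 9}): φ is true.
  8 (successors {3, 6, 9}): φ is true.
  9 (successors {5, 6, 7, 8}): φ is true.
For instance, at 9:
  At 9: \Diamond \Box r \land r is false, \neg \Box r is true, so (\Diamond \Box r \land r) \to \neg \Box r is true.
    At 9: \Diamond \Box r is false, r is true, so \Diamond \Box r \land r is false.
      At 9: \Diamond \Box r requires \Box r at some successor in {5, 6, 7, 8}.
        At 5: \Box r is false.
        At 6: \Box r is false.
        At 7: \Box r is false.
        At 8: \Box r is false.
      So \Diamond \Box r is false at 9.
    At 9: \Box r is false, so \neg \Box r is true.
      At 9: \Box r requires r at every successor {5, 6, 7, 8}.
        r fails at 5, so \Box r is false at 9.
Satisfying worlds: {0, 1, 2, 3, 4, 5, 6, 7, 8, 9}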